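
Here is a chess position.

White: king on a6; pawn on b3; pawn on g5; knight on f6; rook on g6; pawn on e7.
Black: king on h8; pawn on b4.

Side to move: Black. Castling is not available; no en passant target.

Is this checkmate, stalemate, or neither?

stalemate

Black to move; black king on h8.
In check: no.
King squares — g7: attacked by Rg6; h7: attacked by Nf6; g8: attacked by Nf6.
Legal moves for Black: none.
Not in check and no legal moves → stalemate.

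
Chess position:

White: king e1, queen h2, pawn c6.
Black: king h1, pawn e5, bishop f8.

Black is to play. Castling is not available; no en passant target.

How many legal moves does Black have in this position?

1

Black to move; king on h1.
In check: yes, from the white queen on h2.
Legal moves: Kxh2.
Count: 1.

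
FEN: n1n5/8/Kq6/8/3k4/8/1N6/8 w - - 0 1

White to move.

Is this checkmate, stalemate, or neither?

White to move; white king on a6.
In check: yes, from the black queen on b6.
King squares — a5: attacked by Qb6; b5: attacked by Qb6; b6: attacked by Na8; a7: attacked by Qb6; b7: attacked by Qb6.
Legal moves for White: none.
In check with no legal moves → checkmate.

checkmate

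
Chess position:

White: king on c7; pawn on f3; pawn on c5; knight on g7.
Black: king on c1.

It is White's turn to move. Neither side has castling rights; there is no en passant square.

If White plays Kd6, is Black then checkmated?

After Kd6: black king on c1; in check: no.
Black is not in check, so this cannot be checkmate.

no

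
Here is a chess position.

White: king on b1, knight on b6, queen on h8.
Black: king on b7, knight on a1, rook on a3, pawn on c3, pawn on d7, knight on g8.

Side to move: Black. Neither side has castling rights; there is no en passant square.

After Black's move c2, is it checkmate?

no

After c2: white king on b1; in check: yes, from the black pawn on c2.
White has 2 legal replies: Kb2, Kc1.
In check but a legal move exists → not checkmate.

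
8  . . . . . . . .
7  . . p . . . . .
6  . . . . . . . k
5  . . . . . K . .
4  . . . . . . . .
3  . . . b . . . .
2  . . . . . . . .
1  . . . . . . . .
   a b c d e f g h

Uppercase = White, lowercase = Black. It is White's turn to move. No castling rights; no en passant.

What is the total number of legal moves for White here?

5

White to move; king on f5.
In check: yes, from the black bishop on d3.
Legal moves: Kf6, Ke6, Ke5, Kg4, Kf4.
Count: 5.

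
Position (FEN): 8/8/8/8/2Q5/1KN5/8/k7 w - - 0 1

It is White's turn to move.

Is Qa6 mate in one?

After Qa6: black king on a1; in check: yes, from the white queen on a6.
King squares — b1: attacked by Nc3; a2: attacked by Kb3; b2: attacked by Kb3.
Black has no legal moves → checkmate.

yes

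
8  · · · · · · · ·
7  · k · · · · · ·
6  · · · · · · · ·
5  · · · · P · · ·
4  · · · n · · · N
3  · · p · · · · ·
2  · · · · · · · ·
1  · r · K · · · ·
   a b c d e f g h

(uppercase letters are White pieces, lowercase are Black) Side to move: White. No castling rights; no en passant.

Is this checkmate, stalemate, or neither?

checkmate

White to move; white king on d1.
In check: yes, from the black rook on b1.
King squares — c1: attacked by Rb1; e1: attacked by Rb1; c2: attacked by Nd4; d2: attacked by Pc3; e2: attacked by Nd4.
Legal moves for White: none.
In check with no legal moves → checkmate.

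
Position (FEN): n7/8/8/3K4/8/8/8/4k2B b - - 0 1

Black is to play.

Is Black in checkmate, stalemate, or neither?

neither

Black to move; black king on e1.
In check: no.
Legal moves for Black: Nc7+, Nb6+, Kf2, Ke2, Kd2, Kf1, Kd1.
Black has 7 legal moves and is not in check → neither.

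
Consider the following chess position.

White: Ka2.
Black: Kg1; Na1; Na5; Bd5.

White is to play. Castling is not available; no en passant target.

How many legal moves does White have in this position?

4

White to move; king on a2.
In check: yes, from the black bishop on d5.
Legal moves: Ka3, Kb2, Kb1, Kxa1.
Count: 4.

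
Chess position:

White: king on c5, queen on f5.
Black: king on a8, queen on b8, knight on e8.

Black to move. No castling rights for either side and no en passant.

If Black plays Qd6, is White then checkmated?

no

After Qd6: white king on c5; in check: yes, from the black queen on d6.
White has 2 legal replies: Kb5, Kc4.
In check but a legal move exists → not checkmate.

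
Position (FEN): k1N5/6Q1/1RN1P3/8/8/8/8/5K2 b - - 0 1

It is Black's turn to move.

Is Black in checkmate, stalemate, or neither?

stalemate

Black to move; black king on a8.
In check: no.
King squares — a7: attacked by Nc6; b7: attacked by Rb6; b8: attacked by Rb6.
Legal moves for Black: none.
Not in check and no legal moves → stalemate.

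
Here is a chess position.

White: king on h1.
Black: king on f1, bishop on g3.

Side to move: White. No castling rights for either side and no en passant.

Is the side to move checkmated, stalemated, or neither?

stalemate

White to move; white king on h1.
In check: no.
King squares — g1: attacked by Kf1; g2: attacked by Kf1; h2: attacked by Bg3.
Legal moves for White: none.
Not in check and no legal moves → stalemate.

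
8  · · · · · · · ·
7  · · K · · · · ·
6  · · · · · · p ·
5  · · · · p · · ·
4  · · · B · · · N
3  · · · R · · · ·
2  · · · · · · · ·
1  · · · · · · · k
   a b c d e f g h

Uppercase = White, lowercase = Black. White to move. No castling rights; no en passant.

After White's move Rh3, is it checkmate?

After Rh3: black king on h1; in check: yes, from the white rook on h3.
King squares — g1: attacked by Bd4; g2: attacked by Nh4; h2: attacked by Rh3.
Black has no legal moves → checkmate.

yes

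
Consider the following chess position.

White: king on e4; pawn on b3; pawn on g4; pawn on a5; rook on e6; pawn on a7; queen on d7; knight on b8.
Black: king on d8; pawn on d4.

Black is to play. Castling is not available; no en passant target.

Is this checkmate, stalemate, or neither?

Black to move; black king on d8.
In check: yes, from the white queen on d7.
King squares — c7: attacked by Qd7; d7: attacked by Nb8; e7: attacked by Re6; c8: attacked by Qd7; e8: attacked by Re6.
Legal moves for Black: none.
In check with no legal moves → checkmate.

checkmate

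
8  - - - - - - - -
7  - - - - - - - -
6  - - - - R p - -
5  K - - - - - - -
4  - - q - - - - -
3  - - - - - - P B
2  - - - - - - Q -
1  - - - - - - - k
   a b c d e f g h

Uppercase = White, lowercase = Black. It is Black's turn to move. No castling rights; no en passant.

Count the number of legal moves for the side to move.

Black to move; king on h1.
In check: yes, from the white queen on g2.
Legal moves: none.
Count: 0.

0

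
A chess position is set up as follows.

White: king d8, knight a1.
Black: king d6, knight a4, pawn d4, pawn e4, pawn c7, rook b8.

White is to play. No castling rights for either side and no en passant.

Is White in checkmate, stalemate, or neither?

checkmate

White to move; white king on d8.
In check: yes, from the black rook on b8.
King squares — c7: attacked by Kd6; d7: attacked by Kd6; e7: attacked by Kd6; c8: attacked by Rb8; e8: attacked by Rb8.
Legal moves for White: none.
In check with no legal moves → checkmate.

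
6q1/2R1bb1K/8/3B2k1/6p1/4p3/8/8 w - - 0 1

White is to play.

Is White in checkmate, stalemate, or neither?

White to move; white king on h7.
In check: yes, from the black queen on g8.
King squares — g6: attacked by Kg5; h6: attacked by Kg5; g7: attacked by Qg8; g8: attacked by Bf7; h8: attacked by Qg8.
Legal moves for White: none.
In check with no legal moves → checkmate.

checkmate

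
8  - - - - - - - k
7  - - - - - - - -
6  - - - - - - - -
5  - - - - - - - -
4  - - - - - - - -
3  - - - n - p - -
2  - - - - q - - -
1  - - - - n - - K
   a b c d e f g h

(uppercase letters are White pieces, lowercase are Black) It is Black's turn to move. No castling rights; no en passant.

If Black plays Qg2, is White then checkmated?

yes

After Qg2: white king on h1; in check: yes, from the black queen on g2.
King squares — g1: attacked by Qg2; g2: attacked by Ne1; h2: attacked by Qg2.
White has no legal moves → checkmate.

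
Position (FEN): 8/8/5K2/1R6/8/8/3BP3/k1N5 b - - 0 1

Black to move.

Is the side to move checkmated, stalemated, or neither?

stalemate

Black to move; black king on a1.
In check: no.
King squares — b1: attacked by Rb5; a2: attacked by Nc1; b2: attacked by Rb5.
Legal moves for Black: none.
Not in check and no legal moves → stalemate.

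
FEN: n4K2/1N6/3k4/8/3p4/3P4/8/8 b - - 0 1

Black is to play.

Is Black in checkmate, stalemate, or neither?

Black to move; black king on d6.
In check: yes, from the white knight on b7.
Legal moves for Black: Kd7, Kc7, Ke6, Kc6, Ke5, Kd5.
Black is in check but has 6 legal moves → neither.

neither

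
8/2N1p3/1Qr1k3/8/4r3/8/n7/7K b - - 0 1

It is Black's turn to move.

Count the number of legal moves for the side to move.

6

Black to move; king on e6.
In check: yes, from the white knight on c7.
Legal moves: Kf7, Kd7, Kf6, Kd6, Kf5, Ke5.
Count: 6.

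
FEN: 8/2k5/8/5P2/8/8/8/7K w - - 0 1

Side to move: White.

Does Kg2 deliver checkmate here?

After Kg2: black king on c7; in check: no.
Black is not in check, so this cannot be checkmate.

no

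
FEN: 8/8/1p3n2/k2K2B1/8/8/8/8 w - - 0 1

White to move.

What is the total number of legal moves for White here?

7

White to move; king on d5.
In check: yes, from the black knight on f6.
Legal moves: Ke6, Kd6, Kc6, Ke5, Kd4, Kc4, Bxf6.
Count: 7.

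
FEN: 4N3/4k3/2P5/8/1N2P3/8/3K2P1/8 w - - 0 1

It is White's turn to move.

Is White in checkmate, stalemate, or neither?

neither

White to move; white king on d2.
In check: no.
Legal moves for White include: Ng7, Nc7, Nf6, Nd6, Na6, Nd5+, Nd3, Nc2, Na2, Ke3, Kd3, Kc3, Ke2, Kc2, Ke1, Kd1, Kc1, c7, ... (list truncated; more exist).
White has legal moves and is not in check → neither.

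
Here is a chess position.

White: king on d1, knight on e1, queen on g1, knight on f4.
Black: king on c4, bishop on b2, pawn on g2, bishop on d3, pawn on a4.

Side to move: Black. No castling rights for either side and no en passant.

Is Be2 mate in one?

no

After Be2: white king on d1; in check: yes, from the black bishop on e2.
White has 4 legal replies: Kxe2, Kd2, Kc2, Nxe2.
In check but a legal move exists → not checkmate.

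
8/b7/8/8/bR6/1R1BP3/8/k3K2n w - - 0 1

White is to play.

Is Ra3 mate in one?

yes

After Ra3: black king on a1; in check: yes, from the white rook on a3.
King squares — b1: attacked by Bd3; a2: attacked by Ra3; b2: attacked by Rb4.
Black has no legal moves → checkmate.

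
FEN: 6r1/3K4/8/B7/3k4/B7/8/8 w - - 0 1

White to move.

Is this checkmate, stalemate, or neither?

White to move; white king on d7.
In check: no.
Legal moves for White include: Ke7, Kc7, Ke6, Kd6, Kc6, Bd8, Bc7, Bb6+, B5b4, Bc3+, Bd2, Be1, Bf8, Be7, Bd6, Bc5+, B3b4, Bb2+, ... (list truncated; more exist).
White has legal moves and is not in check → neither.

neither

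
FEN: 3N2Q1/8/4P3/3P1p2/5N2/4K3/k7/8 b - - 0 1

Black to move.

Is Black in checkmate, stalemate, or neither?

Black to move; black king on a2.
In check: no.
Legal moves for Black: Kb3, Ka3, Kb2, Kb1, Ka1.
Black has 5 legal moves and is not in check → neither.

neither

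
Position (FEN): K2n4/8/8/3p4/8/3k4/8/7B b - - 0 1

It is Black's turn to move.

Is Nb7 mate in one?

no

After Nb7: white king on a8; in check: no.
White is not in check, so this cannot be checkmate.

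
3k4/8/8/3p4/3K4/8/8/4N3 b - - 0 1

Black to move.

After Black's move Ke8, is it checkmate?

After Ke8: white king on d4; in check: no.
White is not in check, so this cannot be checkmate.

no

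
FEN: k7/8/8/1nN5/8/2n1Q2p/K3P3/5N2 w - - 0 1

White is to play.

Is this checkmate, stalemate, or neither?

White to move; white king on a2.
In check: yes, from the black knight on c3.
Legal moves for White: Kb3, Kb2, Ka1, Qxc3.
White is in check but has 4 legal moves → neither.

neither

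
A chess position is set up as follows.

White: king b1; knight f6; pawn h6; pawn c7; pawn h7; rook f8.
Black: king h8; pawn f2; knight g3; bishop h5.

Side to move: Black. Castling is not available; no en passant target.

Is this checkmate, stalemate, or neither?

Black to move; black king on h8.
In check: yes, from the white rook on f8.
King squares — g7: attacked by Ph6; h7: attacked by Nf6; g8: attacked by Nf6.
Legal moves for Black: none.
In check with no legal moves → checkmate.

checkmate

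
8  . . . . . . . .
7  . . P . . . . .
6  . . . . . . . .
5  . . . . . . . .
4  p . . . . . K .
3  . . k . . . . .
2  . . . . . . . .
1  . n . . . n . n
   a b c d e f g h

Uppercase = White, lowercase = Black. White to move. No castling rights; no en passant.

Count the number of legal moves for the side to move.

White to move; king on g4.
In check: no.
Legal moves: Kh5, Kg5, Kf5, Kh4, Kf4, Kh3, Kf3, c8=Q+, c8=R+, c8=B, c8=N.
Count: 11.

11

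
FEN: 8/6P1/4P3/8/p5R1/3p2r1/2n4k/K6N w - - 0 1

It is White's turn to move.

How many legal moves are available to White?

White to move; king on a1.
In check: yes, from the black knight on c2.
Legal moves: Kb2, Ka2, Kb1.
Count: 3.

3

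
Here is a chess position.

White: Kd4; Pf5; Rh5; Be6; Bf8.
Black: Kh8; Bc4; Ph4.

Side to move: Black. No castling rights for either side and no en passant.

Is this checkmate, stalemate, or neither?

checkmate

Black to move; black king on h8.
In check: yes, from the white rook on h5.
King squares — g7: attacked by Bf8; h7: attacked by Rh5; g8: attacked by Be6.
Legal moves for Black: none.
In check with no legal moves → checkmate.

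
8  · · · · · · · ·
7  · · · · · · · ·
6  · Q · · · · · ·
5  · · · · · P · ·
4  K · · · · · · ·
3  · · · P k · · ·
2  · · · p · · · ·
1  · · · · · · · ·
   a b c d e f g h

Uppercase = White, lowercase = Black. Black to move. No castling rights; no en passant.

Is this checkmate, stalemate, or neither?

Black to move; black king on e3.
In check: yes, from the white queen on b6.
King squares — d2: own pawn; e2: available; f2: attacked by Qb6; d3: available; f3: available; d4: attacked by Qb6; e4: attacked by Pd3; f4: available.
Legal moves for Black: Kf4, Kf3, Kxd3, Ke2.
Black is in check but has 4 legal moves → neither.

neither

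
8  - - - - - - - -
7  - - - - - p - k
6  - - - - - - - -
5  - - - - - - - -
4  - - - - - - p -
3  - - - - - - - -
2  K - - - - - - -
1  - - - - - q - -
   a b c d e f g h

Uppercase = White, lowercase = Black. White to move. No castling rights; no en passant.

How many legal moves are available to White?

3

White to move; king on a2.
In check: no.
Legal moves: Kb3, Ka3, Kb2.
Count: 3.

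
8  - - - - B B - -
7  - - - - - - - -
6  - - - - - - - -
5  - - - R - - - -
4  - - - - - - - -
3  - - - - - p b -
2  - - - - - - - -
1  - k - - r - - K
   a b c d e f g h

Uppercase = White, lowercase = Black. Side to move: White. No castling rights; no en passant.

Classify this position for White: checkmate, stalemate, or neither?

White to move; white king on h1.
In check: yes, from the black rook on e1.
King squares — g1: attacked by Re1; g2: attacked by Pf3; h2: attacked by Bg3.
Legal moves for White: none.
In check with no legal moves → checkmate.

checkmate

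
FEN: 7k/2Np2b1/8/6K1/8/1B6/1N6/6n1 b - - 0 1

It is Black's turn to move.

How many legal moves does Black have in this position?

Black to move; king on h8.
In check: no.
Legal moves: Kh7, Bf8, Bh6+, Bf6+, Be5, Bd4, Bc3, Bxb2, Nh3+, Nf3+, Ne2, d6, d5.
Count: 13.

13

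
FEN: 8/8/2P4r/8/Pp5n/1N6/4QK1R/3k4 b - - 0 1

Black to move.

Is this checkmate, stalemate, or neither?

checkmate

Black to move; black king on d1.
In check: yes, from the white queen on e2.
King squares — c1: attacked by Nb3; e1: attacked by Qe2; c2: attacked by Qe2; d2: attacked by Qe2; e2: attacked by Kf2.
Legal moves for Black: none.
In check with no legal moves → checkmate.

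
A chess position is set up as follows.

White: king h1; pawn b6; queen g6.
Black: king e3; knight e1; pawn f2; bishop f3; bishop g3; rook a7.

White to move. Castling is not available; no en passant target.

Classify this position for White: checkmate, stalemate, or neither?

White to move; white king on h1.
In check: yes, from the black bishop on f3.
King squares — g1: attacked by Pf2; g2: attacked by Ne1; h2: attacked by Bg3.
Legal moves for White: none.
In check with no legal moves → checkmate.

checkmate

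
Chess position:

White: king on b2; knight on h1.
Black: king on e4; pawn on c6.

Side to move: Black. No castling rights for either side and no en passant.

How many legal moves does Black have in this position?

Black to move; king on e4.
In check: no.
Legal moves: Kf5, Ke5, Kd5, Kf4, Kd4, Kf3, Ke3, Kd3, c5.
Count: 9.

9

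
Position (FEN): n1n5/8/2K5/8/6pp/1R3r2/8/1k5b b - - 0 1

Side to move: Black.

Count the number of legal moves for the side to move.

Black to move; king on b1.
In check: yes, from the white rook on b3.
Legal moves: Kc2, Ka2, Kc1, Ka1, Rxb3+.
Count: 5.

5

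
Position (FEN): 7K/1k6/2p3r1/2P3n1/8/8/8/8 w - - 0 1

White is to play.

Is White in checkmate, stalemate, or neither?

White to move; white king on h8.
In check: no.
King squares — g7: attacked by Rg6; h7: attacked by Ng5; g8: attacked by Rg6.
Legal moves for White: none.
Not in check and no legal moves → stalemate.

stalemate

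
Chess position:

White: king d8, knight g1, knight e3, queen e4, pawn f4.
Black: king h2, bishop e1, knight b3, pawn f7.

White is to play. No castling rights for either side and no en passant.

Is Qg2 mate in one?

After Qg2: black king on h2; in check: yes, from the white queen on g2.
King squares — g1: attacked by Qg2; h1: attacked by Qg2; g2: attacked by Ne3; g3: attacked by Qg2; h3: attacked by Ng1.
Black has no legal moves → checkmate.

yes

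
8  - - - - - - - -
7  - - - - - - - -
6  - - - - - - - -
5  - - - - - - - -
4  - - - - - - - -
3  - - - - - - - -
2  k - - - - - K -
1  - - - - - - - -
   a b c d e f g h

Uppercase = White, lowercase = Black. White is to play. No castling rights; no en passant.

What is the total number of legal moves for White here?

8

White to move; king on g2.
In check: no.
Legal moves: Kh3, Kg3, Kf3, Kh2, Kf2, Kh1, Kg1, Kf1.
Count: 8.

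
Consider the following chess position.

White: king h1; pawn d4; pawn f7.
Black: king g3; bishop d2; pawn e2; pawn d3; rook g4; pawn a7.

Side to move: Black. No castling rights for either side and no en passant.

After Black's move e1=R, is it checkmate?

After e1=R: white king on h1; in check: yes, from the black rook on e1.
King squares — g1: attacked by Re1; g2: attacked by Kg3; h2: attacked by Kg3.
White has no legal moves → checkmate.

yes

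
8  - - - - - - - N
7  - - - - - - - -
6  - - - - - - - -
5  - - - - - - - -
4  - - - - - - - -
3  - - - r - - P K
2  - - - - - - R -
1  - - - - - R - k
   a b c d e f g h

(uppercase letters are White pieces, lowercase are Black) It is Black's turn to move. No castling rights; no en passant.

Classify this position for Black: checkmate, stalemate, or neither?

checkmate

Black to move; black king on h1.
In check: yes, from the white rook on f1.
King squares — g1: attacked by Rf1; g2: attacked by Kh3; h2: attacked by Rg2.
Legal moves for Black: none.
In check with no legal moves → checkmate.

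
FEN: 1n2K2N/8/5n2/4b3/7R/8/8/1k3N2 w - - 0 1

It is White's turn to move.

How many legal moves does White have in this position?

White to move; king on e8.
In check: yes, from the black knight on f6.
Legal moves: Kf8, Kd8, Kf7, Ke7.
Count: 4.

4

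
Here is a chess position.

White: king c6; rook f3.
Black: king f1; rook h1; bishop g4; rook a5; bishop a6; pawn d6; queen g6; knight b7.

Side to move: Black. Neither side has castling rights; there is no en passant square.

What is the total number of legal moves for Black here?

5

Black to move; king on f1.
In check: yes, from the white rook on f3.
Legal moves: Kg2, Ke2, Kg1, Ke1, Bxf3+.
Count: 5.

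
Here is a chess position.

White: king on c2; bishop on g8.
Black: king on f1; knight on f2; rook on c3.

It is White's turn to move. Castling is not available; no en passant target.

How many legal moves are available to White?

White to move; king on c2.
In check: yes, from the black rook on c3.
Legal moves: Kxc3, Kd2, Kb2, Kb1.
Count: 4.

4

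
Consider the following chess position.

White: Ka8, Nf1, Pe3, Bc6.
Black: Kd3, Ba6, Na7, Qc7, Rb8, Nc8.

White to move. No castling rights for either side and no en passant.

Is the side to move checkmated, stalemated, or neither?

checkmate

White to move; white king on a8.
In check: yes, from the black rook on b8.
King squares — a7: attacked by Qc7; b7: attacked by Ba6; b8: attacked by Qc7.
Legal moves for White: none.
In check with no legal moves → checkmate.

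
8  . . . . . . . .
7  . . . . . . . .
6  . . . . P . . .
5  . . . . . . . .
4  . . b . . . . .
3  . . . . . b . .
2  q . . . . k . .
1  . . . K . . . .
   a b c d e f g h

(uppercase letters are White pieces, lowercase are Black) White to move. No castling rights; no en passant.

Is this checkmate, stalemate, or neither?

neither

White to move; white king on d1.
In check: yes, from the black bishop on f3.
Legal moves for White: Kc1.
White is in check but has 1 legal move → neither.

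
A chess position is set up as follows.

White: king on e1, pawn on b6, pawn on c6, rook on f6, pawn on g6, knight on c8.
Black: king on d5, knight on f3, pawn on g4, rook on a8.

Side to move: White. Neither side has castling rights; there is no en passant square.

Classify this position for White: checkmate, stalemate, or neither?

neither

White to move; white king on e1.
In check: yes, from the black knight on f3.
King squares — d1: available; f1: available; d2: attacked by Nf3; e2: available; f2: available.
Legal moves for White: Kf2, Ke2, Kf1, Kd1, Rxf3.
White is in check but has 5 legal moves → neither.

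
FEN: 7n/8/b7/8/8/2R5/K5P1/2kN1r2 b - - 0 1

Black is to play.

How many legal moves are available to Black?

2

Black to move; king on c1.
In check: yes, from the white rook on c3.
Legal moves: Kd2, Kxd1.
Count: 2.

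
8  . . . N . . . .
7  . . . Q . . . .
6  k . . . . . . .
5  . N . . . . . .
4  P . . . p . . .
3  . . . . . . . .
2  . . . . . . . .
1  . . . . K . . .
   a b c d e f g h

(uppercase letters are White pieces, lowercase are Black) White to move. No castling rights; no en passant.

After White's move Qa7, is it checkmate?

yes

After Qa7: black king on a6; in check: yes, from the white queen on a7.
King squares — a5: attacked by Qa7; b5: attacked by Pa4; b6: attacked by Qa7; a7: attacked by Nb5; b7: attacked by Qa7.
Black has no legal moves → checkmate.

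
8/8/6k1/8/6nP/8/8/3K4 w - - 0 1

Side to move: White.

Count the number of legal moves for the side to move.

6

White to move; king on d1.
In check: no.
Legal moves: Ke2, Kd2, Kc2, Ke1, Kc1, h5+.
Count: 6.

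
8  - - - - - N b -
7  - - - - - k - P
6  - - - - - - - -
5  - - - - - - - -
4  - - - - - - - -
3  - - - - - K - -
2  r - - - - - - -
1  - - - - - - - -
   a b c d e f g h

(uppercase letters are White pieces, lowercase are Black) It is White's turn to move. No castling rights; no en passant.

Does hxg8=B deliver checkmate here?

After hxg8=B: black king on f7; in check: yes, from the white bishop on g8.
Black has 6 legal replies: Kxg8, Kxf8, Ke8, Kg7, Ke7, Kf6.
In check but a legal move exists → not checkmate.

no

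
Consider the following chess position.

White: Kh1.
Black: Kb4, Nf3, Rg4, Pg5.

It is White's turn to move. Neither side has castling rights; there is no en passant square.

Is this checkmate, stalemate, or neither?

stalemate

White to move; white king on h1.
In check: no.
King squares — g1: attacked by Nf3; g2: attacked by Rg4; h2: attacked by Nf3.
Legal moves for White: none.
Not in check and no legal moves → stalemate.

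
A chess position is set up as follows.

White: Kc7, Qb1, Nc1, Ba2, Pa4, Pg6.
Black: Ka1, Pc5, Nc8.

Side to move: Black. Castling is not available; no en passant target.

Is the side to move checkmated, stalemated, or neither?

Black to move; black king on a1.
In check: yes, from the white queen on b1.
King squares — b1: attacked by Ba2; a2: attacked by Qb1; b2: attacked by Qb1.
Legal moves for Black: none.
In check with no legal moves → checkmate.

checkmate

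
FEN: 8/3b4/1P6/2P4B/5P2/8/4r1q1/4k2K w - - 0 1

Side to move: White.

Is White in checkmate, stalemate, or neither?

checkmate

White to move; white king on h1.
In check: yes, from the black queen on g2.
King squares — g1: attacked by Qg2; g2: attacked by Re2; h2: attacked by Qg2.
Legal moves for White: none.
In check with no legal moves → checkmate.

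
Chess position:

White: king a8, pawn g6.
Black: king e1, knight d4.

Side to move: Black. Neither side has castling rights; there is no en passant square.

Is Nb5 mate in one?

After Nb5: white king on a8; in check: no.
White is not in check, so this cannot be checkmate.

no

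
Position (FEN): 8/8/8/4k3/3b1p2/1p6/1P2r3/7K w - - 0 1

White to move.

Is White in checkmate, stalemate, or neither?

stalemate

White to move; white king on h1.
In check: no.
King squares — g1: attacked by Bd4; g2: attacked by Re2; h2: attacked by Re2.
Legal moves for White: none.
Not in check and no legal moves → stalemate.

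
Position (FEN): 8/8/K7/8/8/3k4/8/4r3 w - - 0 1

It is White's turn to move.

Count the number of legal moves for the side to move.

White to move; king on a6.
In check: no.
Legal moves: Kb7, Ka7, Kb6, Kb5, Ka5.
Count: 5.

5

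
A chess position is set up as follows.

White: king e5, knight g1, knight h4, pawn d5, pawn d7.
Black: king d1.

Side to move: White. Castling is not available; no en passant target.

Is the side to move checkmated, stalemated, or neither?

White to move; white king on e5.
In check: no.
Legal moves for White include: Kf6, Ke6, Kd6, Kf5, Kf4, Ke4, Kd4, Ng6, Nf5, Nhf3, Ng2, Nh3, Ngf3, Ne2, d8=Q, d8=R, d8=B, d8=N, ... (list truncated; more exist).
White has legal moves and is not in check → neither.

neither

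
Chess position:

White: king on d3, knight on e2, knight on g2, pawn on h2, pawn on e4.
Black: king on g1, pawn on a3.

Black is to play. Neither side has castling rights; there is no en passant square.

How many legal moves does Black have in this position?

5

Black to move; king on g1.
In check: yes, from the white knight on e2.
Legal moves: Kxh2, Kxg2, Kf2, Kh1, Kf1.
Count: 5.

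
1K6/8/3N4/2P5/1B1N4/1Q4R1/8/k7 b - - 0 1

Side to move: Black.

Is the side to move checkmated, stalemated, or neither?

stalemate

Black to move; black king on a1.
In check: no.
King squares — b1: attacked by Qb3; a2: attacked by Qb3; b2: attacked by Qb3.
Legal moves for Black: none.
Not in check and no legal moves → stalemate.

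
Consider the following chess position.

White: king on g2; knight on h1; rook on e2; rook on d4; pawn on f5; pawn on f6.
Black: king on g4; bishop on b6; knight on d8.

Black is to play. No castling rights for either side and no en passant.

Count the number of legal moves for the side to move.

Black to move; king on g4.
In check: yes, from the white rook on d4.
Legal moves: Kh5, Kg5, Kxf5, Bxd4.
Count: 4.

4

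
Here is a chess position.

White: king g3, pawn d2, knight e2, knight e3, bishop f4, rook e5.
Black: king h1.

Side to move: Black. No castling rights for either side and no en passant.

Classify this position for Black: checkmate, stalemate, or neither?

stalemate

Black to move; black king on h1.
In check: no.
King squares — g1: attacked by Ne2; g2: attacked by Ne3; h2: attacked by Kg3.
Legal moves for Black: none.
Not in check and no legal moves → stalemate.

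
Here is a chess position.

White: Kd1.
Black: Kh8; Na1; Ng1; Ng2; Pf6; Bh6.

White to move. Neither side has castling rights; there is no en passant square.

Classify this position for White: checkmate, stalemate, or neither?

stalemate

White to move; white king on d1.
In check: no.
King squares — c1: attacked by Bh6; e1: attacked by Ng2; c2: attacked by Na1; d2: attacked by Bh6; e2: attacked by Ng1.
Legal moves for White: none.
Not in check and no legal moves → stalemate.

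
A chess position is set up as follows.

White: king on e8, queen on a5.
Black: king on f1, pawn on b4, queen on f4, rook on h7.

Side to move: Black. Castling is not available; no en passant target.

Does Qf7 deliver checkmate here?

After Qf7: white king on e8; in check: yes, from the black queen on f7.
White has 1 legal reply: Kd8.
In check but a legal move exists → not checkmate.

no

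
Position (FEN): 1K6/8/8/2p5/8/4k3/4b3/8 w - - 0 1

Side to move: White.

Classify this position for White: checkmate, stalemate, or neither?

neither

White to move; white king on b8.
In check: no.
Legal moves for White: Kc8, Ka8, Kc7, Kb7, Ka7.
White has 5 legal moves and is not in check → neither.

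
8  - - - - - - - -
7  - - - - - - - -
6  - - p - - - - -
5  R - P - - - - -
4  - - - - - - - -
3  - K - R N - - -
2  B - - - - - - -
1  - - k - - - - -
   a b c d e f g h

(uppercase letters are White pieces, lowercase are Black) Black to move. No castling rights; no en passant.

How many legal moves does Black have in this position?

0

Black to move; king on c1.
In check: no.
Legal moves: none.
Count: 0.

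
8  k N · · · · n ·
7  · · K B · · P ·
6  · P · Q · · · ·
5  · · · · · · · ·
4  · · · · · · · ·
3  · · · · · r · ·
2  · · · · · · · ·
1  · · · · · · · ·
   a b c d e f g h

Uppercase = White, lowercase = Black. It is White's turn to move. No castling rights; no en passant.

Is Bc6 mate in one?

yes

After Bc6: black king on a8; in check: yes, from the white bishop on c6.
King squares — a7: attacked by Pb6; b7: attacked by Bc6; b8: attacked by Kc7.
Black has no legal moves → checkmate.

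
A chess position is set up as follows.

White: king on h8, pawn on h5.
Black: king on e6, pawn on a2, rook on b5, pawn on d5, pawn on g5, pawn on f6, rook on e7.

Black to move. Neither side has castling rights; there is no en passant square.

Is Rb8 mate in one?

After Rb8: white king on h8; in check: yes, from the black rook on b8.
King squares — g7: attacked by Re7; h7: attacked by Re7; g8: attacked by Rb8.
White has no legal moves → checkmate.

yes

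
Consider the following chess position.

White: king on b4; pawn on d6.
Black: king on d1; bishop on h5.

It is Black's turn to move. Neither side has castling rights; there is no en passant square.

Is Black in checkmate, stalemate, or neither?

Black to move; black king on d1.
In check: no.
Legal moves for Black: Be8, Bf7, Bg6, Bg4, Bf3, Be2, Ke2, Kd2, Kc2, Ke1, Kc1.
Black has 11 legal moves and is not in check → neither.

neither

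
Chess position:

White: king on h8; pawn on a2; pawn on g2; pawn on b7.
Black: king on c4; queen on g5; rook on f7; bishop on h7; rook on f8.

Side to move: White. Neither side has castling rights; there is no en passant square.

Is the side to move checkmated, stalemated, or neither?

White to move; white king on h8.
In check: yes, from the black rook on f8.
King squares — g7: attacked by Qg5; h7: attacked by Rf7; g8: attacked by Qg5.
Legal moves for White: none.
In check with no legal moves → checkmate.

checkmate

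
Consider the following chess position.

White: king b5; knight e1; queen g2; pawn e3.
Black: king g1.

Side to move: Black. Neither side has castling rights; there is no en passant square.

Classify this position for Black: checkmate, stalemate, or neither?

Black to move; black king on g1.
In check: yes, from the white queen on g2.
King squares — f1: attacked by Qg2; h1: attacked by Qg2; f2: attacked by Qg2; g2: attacked by Ne1; h2: attacked by Qg2.
Legal moves for Black: none.
In check with no legal moves → checkmate.

checkmate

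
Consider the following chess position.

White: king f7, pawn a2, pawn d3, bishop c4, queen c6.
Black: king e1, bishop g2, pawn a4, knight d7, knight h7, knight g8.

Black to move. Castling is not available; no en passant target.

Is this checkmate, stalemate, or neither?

neither

Black to move; black king on e1.
In check: no.
Legal moves for Black include: Ne7, Nh6+, Ngf6, Nhf8, Nhf6, Ng5+, Ndf8, Nb8, Ndf6, Nb6, Ne5+, Nc5, Bxc6, Bd5+, Be4, Bh3, Bf3, Bh1, ... (list truncated; more exist).
Black has legal moves and is not in check → neither.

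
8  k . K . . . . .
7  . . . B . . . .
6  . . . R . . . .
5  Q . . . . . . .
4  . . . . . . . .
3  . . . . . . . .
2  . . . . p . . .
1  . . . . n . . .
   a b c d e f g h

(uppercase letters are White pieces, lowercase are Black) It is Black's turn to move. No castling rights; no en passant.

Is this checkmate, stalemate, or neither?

checkmate

Black to move; black king on a8.
In check: yes, from the white queen on a5.
King squares — a7: attacked by Qa5; b7: attacked by Kc8; b8: attacked by Kc8.
Legal moves for Black: none.
In check with no legal moves → checkmate.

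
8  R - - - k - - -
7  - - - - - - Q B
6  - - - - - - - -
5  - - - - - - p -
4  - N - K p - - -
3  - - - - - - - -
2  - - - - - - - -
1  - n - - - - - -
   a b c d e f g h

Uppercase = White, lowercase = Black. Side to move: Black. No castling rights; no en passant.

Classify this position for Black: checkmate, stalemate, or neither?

checkmate

Black to move; black king on e8.
In check: yes, from the white rook on a8.
King squares — d7: attacked by Qg7; e7: attacked by Qg7; f7: attacked by Qg7; d8: attacked by Ra8; f8: attacked by Qg7.
Legal moves for Black: none.
In check with no legal moves → checkmate.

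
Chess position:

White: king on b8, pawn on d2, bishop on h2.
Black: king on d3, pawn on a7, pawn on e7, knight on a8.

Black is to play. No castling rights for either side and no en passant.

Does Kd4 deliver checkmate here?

no

After Kd4: white king on b8; in check: no.
White is not in check, so this cannot be checkmate.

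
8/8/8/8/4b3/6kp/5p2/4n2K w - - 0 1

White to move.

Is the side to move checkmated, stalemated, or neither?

White to move; white king on h1.
In check: yes, from the black bishop on e4.
King squares — g1: attacked by Pf2; g2: attacked by Ne1; h2: attacked by Kg3.
Legal moves for White: none.
In check with no legal moves → checkmate.

checkmate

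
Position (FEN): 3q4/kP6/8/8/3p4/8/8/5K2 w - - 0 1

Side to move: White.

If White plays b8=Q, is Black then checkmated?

no

After b8=Q: black king on a7; in check: yes, from the white queen on b8.
Black has 3 legal replies: Kxb8, Ka6, Qxb8.
In check but a legal move exists → not checkmate.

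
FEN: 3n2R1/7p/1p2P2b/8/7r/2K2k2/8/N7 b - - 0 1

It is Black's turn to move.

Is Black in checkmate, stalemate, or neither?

neither

Black to move; black king on f3.
In check: no.
Legal moves for Black include: Nf7, Nb7, Nxe6, Nc6, Bf8, Bg7+, Bg5, Bf4, Be3, Bd2+, Bc1, Rh5, Rg4, Rf4, Re4, Rd4, Rc4+, Rb4, ... (list truncated; more exist).
Black has legal moves and is not in check → neither.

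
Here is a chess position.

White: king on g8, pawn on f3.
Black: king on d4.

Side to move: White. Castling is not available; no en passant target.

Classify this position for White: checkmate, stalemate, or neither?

neither

White to move; white king on g8.
In check: no.
Legal moves for White: Kh8, Kf8, Kh7, Kg7, Kf7, f4.
White has 6 legal moves and is not in check → neither.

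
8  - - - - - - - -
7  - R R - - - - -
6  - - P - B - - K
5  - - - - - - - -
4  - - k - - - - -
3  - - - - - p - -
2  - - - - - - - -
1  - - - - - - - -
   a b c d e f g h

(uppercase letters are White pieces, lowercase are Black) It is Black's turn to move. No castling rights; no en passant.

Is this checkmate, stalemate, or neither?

Black to move; black king on c4.
In check: yes, from the white bishop on e6.
Legal moves for Black: Kc5, Kd4, Kd3, Kc3.
Black is in check but has 4 legal moves → neither.

neither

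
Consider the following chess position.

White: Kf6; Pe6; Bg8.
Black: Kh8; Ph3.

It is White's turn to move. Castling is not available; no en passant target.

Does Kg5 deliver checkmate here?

After Kg5: black king on h8; in check: no.
Black is not in check, so this cannot be checkmate.

no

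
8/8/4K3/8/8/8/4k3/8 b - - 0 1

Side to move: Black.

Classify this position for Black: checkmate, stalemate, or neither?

neither

Black to move; black king on e2.
In check: no.
Legal moves for Black: Kf3, Ke3, Kd3, Kf2, Kd2, Kf1, Ke1, Kd1.
Black has 8 legal moves and is not in check → neither.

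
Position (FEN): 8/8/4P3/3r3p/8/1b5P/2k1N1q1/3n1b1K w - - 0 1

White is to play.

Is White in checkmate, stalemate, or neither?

White to move; white king on h1.
In check: yes, from the black queen on g2.
King squares — g1: attacked by Qg2; g2: attacked by Bf1; h2: attacked by Qg2.
Legal moves for White: none.
In check with no legal moves → checkmate.

checkmate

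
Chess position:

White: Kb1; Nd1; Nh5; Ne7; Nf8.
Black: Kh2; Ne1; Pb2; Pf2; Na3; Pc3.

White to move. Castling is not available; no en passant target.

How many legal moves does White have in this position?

White to move; king on b1.
In check: yes, from the black knight on a3.
Legal moves: Ka2.
Count: 1.

1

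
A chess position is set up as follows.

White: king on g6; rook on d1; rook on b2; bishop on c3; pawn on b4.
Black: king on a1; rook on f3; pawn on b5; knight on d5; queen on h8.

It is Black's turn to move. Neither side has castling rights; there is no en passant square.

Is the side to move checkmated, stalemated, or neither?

checkmate

Black to move; black king on a1.
In check: yes, from the white rook on d1.
King squares — b1: attacked by Rd1; a2: attacked by Rb2; b2: attacked by Bc3.
Legal moves for Black: none.
In check with no legal moves → checkmate.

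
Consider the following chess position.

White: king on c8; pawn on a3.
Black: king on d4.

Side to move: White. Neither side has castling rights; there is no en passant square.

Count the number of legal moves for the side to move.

White to move; king on c8.
In check: no.
Legal moves: Kd8, Kb8, Kd7, Kc7, Kb7, a4.
Count: 6.

6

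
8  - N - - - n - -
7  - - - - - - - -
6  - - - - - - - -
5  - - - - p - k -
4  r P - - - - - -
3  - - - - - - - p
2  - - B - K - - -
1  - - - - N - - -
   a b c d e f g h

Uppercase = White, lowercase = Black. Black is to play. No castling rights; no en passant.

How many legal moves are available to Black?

20

Black to move; king on g5.
In check: no.
Legal moves: Nh7, Nd7, Ng6, Ne6, Kh6, Kf6, Kh5, Kh4, Kg4, Kf4, Ra8, Ra7, Ra6, Ra5, Rxb4, Ra3, Ra2, Ra1, e4, h2.
Count: 20.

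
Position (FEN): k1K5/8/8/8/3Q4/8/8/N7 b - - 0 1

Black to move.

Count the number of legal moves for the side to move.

0

Black to move; king on a8.
In check: no.
Legal moves: none.
Count: 0.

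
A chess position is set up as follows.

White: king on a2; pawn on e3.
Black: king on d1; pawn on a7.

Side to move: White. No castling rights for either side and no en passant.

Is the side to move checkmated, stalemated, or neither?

neither

White to move; white king on a2.
In check: no.
Legal moves for White: Kb3, Ka3, Kb2, Kb1, Ka1, e4.
White has 6 legal moves and is not in check → neither.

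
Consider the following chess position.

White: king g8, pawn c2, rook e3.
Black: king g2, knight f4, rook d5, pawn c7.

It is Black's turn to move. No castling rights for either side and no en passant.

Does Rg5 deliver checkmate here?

After Rg5: white king on g8; in check: yes, from the black rook on g5.
White has 4 legal replies: Kh8, Kf8, Kh7, Kf7.
In check but a legal move exists → not checkmate.

no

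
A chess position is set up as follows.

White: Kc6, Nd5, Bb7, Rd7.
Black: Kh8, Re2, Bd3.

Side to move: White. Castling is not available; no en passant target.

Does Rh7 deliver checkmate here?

After Rh7: black king on h8; in check: yes, from the white rook on h7.
Black has 3 legal replies: Kg8, Kxh7, Bxh7.
In check but a legal move exists → not checkmate.

no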